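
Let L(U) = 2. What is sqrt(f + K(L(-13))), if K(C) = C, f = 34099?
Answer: 9*sqrt(421) ≈ 184.66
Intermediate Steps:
sqrt(f + K(L(-13))) = sqrt(34099 + 2) = sqrt(34101) = 9*sqrt(421)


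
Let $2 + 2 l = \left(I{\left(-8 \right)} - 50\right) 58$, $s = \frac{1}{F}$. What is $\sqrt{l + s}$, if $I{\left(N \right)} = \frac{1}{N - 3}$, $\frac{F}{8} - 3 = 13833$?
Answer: $\frac{i \sqrt{134685934592682}}{304392} \approx 38.127 i$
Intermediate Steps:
$F = 110688$ ($F = 24 + 8 \cdot 13833 = 24 + 110664 = 110688$)
$I{\left(N \right)} = \frac{1}{-3 + N}$
$s = \frac{1}{110688} \approx 9.0344 \cdot 10^{-6}$
$l = - \frac{15990}{11}$ ($l = -1 + \frac{\left(\frac{1}{-3 - 8} - 50\right) 58}{2} = -1 + \frac{\left(\frac{1}{-11} - 50\right) 58}{2} = -1 + \frac{\left(- \frac{1}{11} - 50\right) 58}{2} = -1 + \frac{\left(- \frac{551}{11}\right) 58}{2} = -1 + \frac{1}{2} \left(- \frac{31958}{11}\right) = -1 - \frac{15979}{11} = - \frac{15990}{11} \approx -1453.6$)
$\sqrt{l + s} = \sqrt{- \frac{15990}{11} + \frac{1}{110688}} = \sqrt{- \frac{1769901109}{1217568}} = \frac{i \sqrt{134685934592682}}{304392}$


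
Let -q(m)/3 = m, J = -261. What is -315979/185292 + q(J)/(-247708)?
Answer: -9801951221/5737288842 ≈ -1.7085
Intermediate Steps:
q(m) = -3*m
-315979/185292 + q(J)/(-247708) = -315979/185292 - 3*(-261)/(-247708) = -315979*1/185292 + 783*(-1/247708) = -315979/185292 - 783/247708 = -9801951221/5737288842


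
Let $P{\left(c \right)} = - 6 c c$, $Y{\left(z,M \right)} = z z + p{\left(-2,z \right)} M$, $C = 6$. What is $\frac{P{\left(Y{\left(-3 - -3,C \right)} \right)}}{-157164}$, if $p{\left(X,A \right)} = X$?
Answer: $\frac{72}{13097} \approx 0.0054974$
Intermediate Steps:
$Y{\left(z,M \right)} = z^{2} - 2 M$ ($Y{\left(z,M \right)} = z z - 2 M = z^{2} - 2 M$)
$P{\left(c \right)} = - 6 c^{2}$
$\frac{P{\left(Y{\left(-3 - -3,C \right)} \right)}}{-157164} = \frac{\left(-6\right) \left(\left(-3 - -3\right)^{2} - 12\right)^{2}}{-157164} = - 6 \left(\left(-3 + 3\right)^{2} - 12\right)^{2} \left(- \frac{1}{157164}\right) = - 6 \left(0^{2} - 12\right)^{2} \left(- \frac{1}{157164}\right) = - 6 \left(0 - 12\right)^{2} \left(- \frac{1}{157164}\right) = - 6 \left(-12\right)^{2} \left(- \frac{1}{157164}\right) = \left(-6\right) 144 \left(- \frac{1}{157164}\right) = \left(-864\right) \left(- \frac{1}{157164}\right) = \frac{72}{13097}$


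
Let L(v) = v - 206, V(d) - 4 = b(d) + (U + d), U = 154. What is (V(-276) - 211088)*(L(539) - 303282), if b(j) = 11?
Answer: 63981314055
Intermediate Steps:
V(d) = 169 + d (V(d) = 4 + (11 + (154 + d)) = 4 + (165 + d) = 169 + d)
L(v) = -206 + v
(V(-276) - 211088)*(L(539) - 303282) = ((169 - 276) - 211088)*((-206 + 539) - 303282) = (-107 - 211088)*(333 - 303282) = -211195*(-302949) = 63981314055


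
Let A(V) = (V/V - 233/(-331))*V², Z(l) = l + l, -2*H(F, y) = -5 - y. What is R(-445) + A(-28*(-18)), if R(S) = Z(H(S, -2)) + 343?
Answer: 143379550/331 ≈ 4.3317e+5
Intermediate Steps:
H(F, y) = 5/2 + y/2 (H(F, y) = -(-5 - y)/2 = 5/2 + y/2)
Z(l) = 2*l
R(S) = 346 (R(S) = 2*(5/2 + (½)*(-2)) + 343 = 2*(5/2 - 1) + 343 = 2*(3/2) + 343 = 3 + 343 = 346)
A(V) = 564*V²/331 (A(V) = (1 - 233*(-1/331))*V² = (1 + 233/331)*V² = 564*V²/331)
R(-445) + A(-28*(-18)) = 346 + 564*(-28*(-18))²/331 = 346 + (564/331)*504² = 346 + (564/331)*254016 = 346 + 143265024/331 = 143379550/331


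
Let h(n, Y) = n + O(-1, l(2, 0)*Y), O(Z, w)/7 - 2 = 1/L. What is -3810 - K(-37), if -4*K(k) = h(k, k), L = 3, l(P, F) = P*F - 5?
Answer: -22891/6 ≈ -3815.2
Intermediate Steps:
l(P, F) = -5 + F*P (l(P, F) = F*P - 5 = -5 + F*P)
O(Z, w) = 49/3 (O(Z, w) = 14 + 7/3 = 49/3)
h(n, Y) = 49/3 + n (h(n, Y) = n + 49/3 = 49/3 + n)
K(k) = -49/12 - k/4 (K(k) = -(49/3 + k)/4 = -49/12 - k/4)
-3810 - K(-37) = -3810 - (-49/12 - ¼*(-37)) = -3810 - (-49/12 + 37/4) = -3810 - 1*31/6 = -3810 - 31/6 = -22891/6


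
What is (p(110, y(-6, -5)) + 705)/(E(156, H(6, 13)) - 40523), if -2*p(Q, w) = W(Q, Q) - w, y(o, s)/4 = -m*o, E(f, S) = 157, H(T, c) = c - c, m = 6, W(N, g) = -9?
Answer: -1563/80732 ≈ -0.019360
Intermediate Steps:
H(T, c) = 0
y(o, s) = -24*o (y(o, s) = 4*(-6*o) = -24*o)
p(Q, w) = 9/2 + w/2 (p(Q, w) = -(-9 - w)/2 = 9/2 + w/2)
(p(110, y(-6, -5)) + 705)/(E(156, H(6, 13)) - 40523) = ((9/2 + (-24*(-6))/2) + 705)/(157 - 40523) = ((9/2 + (½)*144) + 705)/(-40366) = ((9/2 + 72) + 705)*(-1/40366) = (153/2 + 705)*(-1/40366) = (1563/2)*(-1/40366) = -1563/80732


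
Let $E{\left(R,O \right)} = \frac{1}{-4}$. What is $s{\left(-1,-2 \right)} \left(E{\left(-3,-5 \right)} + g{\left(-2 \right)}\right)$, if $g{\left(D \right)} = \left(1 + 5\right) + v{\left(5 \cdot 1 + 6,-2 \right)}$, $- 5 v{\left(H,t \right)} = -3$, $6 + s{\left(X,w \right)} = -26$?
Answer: $- \frac{1016}{5} \approx -203.2$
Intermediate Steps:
$s{\left(X,w \right)} = -32$ ($s{\left(X,w \right)} = -6 - 26 = -32$)
$v{\left(H,t \right)} = \frac{3}{5}$ ($v{\left(H,t \right)} = \left(- \frac{1}{5}\right) \left(-3\right) = \frac{3}{5}$)
$E{\left(R,O \right)} = - \frac{1}{4}$
$g{\left(D \right)} = \frac{33}{5}$ ($g{\left(D \right)} = \left(1 + 5\right) + \frac{3}{5} = 6 + \frac{3}{5} = \frac{33}{5}$)
$s{\left(-1,-2 \right)} \left(E{\left(-3,-5 \right)} + g{\left(-2 \right)}\right) = - 32 \left(- \frac{1}{4} + \frac{33}{5}\right) = \left(-32\right) \frac{127}{20} = - \frac{1016}{5}$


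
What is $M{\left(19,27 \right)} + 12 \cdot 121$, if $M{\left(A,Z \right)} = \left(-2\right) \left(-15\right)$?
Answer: $1482$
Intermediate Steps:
$M{\left(A,Z \right)} = 30$
$M{\left(19,27 \right)} + 12 \cdot 121 = 30 + 12 \cdot 121 = 30 + 1452 = 1482$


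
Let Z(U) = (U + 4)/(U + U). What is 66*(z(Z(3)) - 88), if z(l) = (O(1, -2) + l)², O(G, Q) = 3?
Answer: -27973/6 ≈ -4662.2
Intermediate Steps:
Z(U) = (4 + U)/(2*U) (Z(U) = (4 + U)/((2*U)) = (4 + U)*(1/(2*U)) = (4 + U)/(2*U))
z(l) = (3 + l)²
66*(z(Z(3)) - 88) = 66*((3 + (½)*(4 + 3)/3)² - 88) = 66*((3 + (½)*(⅓)*7)² - 88) = 66*((3 + 7/6)² - 88) = 66*((25/6)² - 88) = 66*(625/36 - 88) = 66*(-2543/36) = -27973/6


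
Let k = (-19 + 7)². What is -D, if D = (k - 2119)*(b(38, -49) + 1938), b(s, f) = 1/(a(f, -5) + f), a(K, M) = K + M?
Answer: 394235675/103 ≈ 3.8275e+6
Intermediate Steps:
k = 144 (k = (-12)² = 144)
b(s, f) = 1/(-5 + 2*f) (b(s, f) = 1/((f - 5) + f) = 1/((-5 + f) + f) = 1/(-5 + 2*f))
D = -394235675/103 (D = (144 - 2119)*(1/(-5 + 2*(-49)) + 1938) = -1975*(1/(-5 - 98) + 1938) = -1975*(1/(-103) + 1938) = -1975*(-1/103 + 1938) = -1975*199613/103 = -394235675/103 ≈ -3.8275e+6)
-D = -1*(-394235675/103) = 394235675/103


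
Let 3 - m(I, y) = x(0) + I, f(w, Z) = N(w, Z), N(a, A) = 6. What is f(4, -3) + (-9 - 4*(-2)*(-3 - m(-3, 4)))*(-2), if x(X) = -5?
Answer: 248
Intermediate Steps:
f(w, Z) = 6
m(I, y) = 8 - I (m(I, y) = 3 - (-5 + I) = 3 + (5 - I) = 8 - I)
f(4, -3) + (-9 - 4*(-2)*(-3 - m(-3, 4)))*(-2) = 6 + (-9 - 4*(-2)*(-3 - (8 - 1*(-3))))*(-2) = 6 + (-9 - (-8)*(-3 - (8 + 3)))*(-2) = 6 + (-9 - (-8)*(-3 - 1*11))*(-2) = 6 + (-9 - (-8)*(-3 - 11))*(-2) = 6 + (-9 - (-8)*(-14))*(-2) = 6 + (-9 - 1*112)*(-2) = 6 + (-9 - 112)*(-2) = 6 - 121*(-2) = 6 + 242 = 248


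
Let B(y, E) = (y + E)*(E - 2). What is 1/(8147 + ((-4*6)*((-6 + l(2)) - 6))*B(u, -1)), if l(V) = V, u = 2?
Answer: 1/7427 ≈ 0.00013464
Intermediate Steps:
B(y, E) = (-2 + E)*(E + y) (B(y, E) = (E + y)*(-2 + E) = (-2 + E)*(E + y))
1/(8147 + ((-4*6)*((-6 + l(2)) - 6))*B(u, -1)) = 1/(8147 + ((-4*6)*((-6 + 2) - 6))*((-1)² - 2*(-1) - 2*2 - 1*2)) = 1/(8147 + (-24*(-4 - 6))*(1 + 2 - 4 - 2)) = 1/(8147 - 24*(-10)*(-3)) = 1/(8147 + 240*(-3)) = 1/(8147 - 720) = 1/7427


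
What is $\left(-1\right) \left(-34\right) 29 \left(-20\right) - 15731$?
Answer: $-35451$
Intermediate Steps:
$\left(-1\right) \left(-34\right) 29 \left(-20\right) - 15731 = 34 \cdot 29 \left(-20\right) - 15731 = 986 \left(-20\right) - 15731 = -19720 - 15731 = -35451$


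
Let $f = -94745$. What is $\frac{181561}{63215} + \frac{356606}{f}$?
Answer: $- \frac{22727027}{25486405} \approx -0.89173$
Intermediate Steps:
$\frac{181561}{63215} + \frac{356606}{f} = \frac{181561}{63215} + \frac{356606}{-94745} = 181561 \cdot \frac{1}{63215} + 356606 \left(- \frac{1}{94745}\right) = \frac{3863}{1345} - \frac{356606}{94745} = - \frac{22727027}{25486405}$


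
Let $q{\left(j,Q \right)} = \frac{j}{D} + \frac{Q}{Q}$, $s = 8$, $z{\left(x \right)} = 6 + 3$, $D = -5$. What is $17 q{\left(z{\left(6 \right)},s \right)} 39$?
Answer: $- \frac{2652}{5} \approx -530.4$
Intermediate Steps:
$z{\left(x \right)} = 9$
$q{\left(j,Q \right)} = 1 - \frac{j}{5}$ ($q{\left(j,Q \right)} = \frac{j}{-5} + \frac{Q}{Q} = j \left(- \frac{1}{5}\right) + 1 = - \frac{j}{5} + 1 = 1 - \frac{j}{5}$)
$17 q{\left(z{\left(6 \right)},s \right)} 39 = 17 \left(1 - \frac{9}{5}\right) 39 = 17 \left(- \frac{4}{5}\right) 39 = \left(- \frac{68}{5}\right) 39 = - \frac{2652}{5}$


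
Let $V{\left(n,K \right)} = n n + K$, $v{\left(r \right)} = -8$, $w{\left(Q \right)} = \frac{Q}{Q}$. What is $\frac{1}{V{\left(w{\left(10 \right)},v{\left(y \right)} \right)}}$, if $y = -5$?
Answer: $- \frac{1}{7} \approx -0.14286$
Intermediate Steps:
$w{\left(Q \right)} = 1$
$V{\left(n,K \right)} = K + n^{2}$ ($V{\left(n,K \right)} = n^{2} + K = K + n^{2}$)
$\frac{1}{V{\left(w{\left(10 \right)},v{\left(y \right)} \right)}} = \frac{1}{-8 + 1^{2}} = \frac{1}{-8 + 1} = \frac{1}{-7} = - \frac{1}{7}$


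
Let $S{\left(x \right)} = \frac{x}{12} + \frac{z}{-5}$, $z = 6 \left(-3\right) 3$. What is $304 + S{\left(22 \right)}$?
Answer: $\frac{9499}{30} \approx 316.63$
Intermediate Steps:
$z = -54$ ($z = \left(-18\right) 3 = -54$)
$S{\left(x \right)} = \frac{54}{5} + \frac{x}{12}$ ($S{\left(x \right)} = \frac{x}{12} - \frac{54}{-5} = x \frac{1}{12} - - \frac{54}{5} = \frac{x}{12} + \frac{54}{5} = \frac{54}{5} + \frac{x}{12}$)
$304 + S{\left(22 \right)} = 304 + \left(\frac{54}{5} + \frac{1}{12} \cdot 22\right) = 304 + \left(\frac{54}{5} + \frac{11}{6}\right) = 304 + \frac{379}{30} = \frac{9499}{30}$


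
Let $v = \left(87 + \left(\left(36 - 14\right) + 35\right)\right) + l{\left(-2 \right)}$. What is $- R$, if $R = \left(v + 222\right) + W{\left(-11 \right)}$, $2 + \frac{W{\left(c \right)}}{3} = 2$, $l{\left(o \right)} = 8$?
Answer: $-374$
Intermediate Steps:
$W{\left(c \right)} = 0$ ($W{\left(c \right)} = -6 + 3 \cdot 2 = -6 + 6 = 0$)
$v = 152$ ($v = \left(87 + \left(\left(36 - 14\right) + 35\right)\right) + 8 = \left(87 + \left(22 + 35\right)\right) + 8 = \left(87 + 57\right) + 8 = 144 + 8 = 152$)
$R = 374$ ($R = \left(152 + 222\right) + 0 = 374 + 0 = 374$)
$- R = \left(-1\right) 374 = -374$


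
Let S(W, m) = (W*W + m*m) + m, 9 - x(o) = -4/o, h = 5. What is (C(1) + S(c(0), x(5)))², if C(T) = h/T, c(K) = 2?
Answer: 8242641/625 ≈ 13188.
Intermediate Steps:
x(o) = 9 + 4/o (x(o) = 9 - (-4)/o = 9 + 4/o)
S(W, m) = m + W² + m² (S(W, m) = (W² + m²) + m = m + W² + m²)
C(T) = 5/T
(C(1) + S(c(0), x(5)))² = (5/1 + ((9 + 4/5) + 2² + (9 + 4/5)²))² = (5*1 + ((9 + 4*(⅕)) + 4 + (9 + 4*(⅕))²))² = (5 + ((9 + ⅘) + 4 + (9 + ⅘)²))² = (5 + (49/5 + 4 + (49/5)²))² = (5 + (49/5 + 4 + 2401/25))² = (5 + 2746/25)² = (2871/25)² = 8242641/625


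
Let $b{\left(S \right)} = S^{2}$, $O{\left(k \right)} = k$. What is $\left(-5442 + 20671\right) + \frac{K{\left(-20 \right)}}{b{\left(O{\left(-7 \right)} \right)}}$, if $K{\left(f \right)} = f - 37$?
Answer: $\frac{746164}{49} \approx 15228.0$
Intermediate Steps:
$K{\left(f \right)} = -37 + f$ ($K{\left(f \right)} = f - 37 = -37 + f$)
$\left(-5442 + 20671\right) + \frac{K{\left(-20 \right)}}{b{\left(O{\left(-7 \right)} \right)}} = \left(-5442 + 20671\right) + \frac{-37 - 20}{\left(-7\right)^{2}} = 15229 - \frac{57}{49} = \frac{746164}{49}$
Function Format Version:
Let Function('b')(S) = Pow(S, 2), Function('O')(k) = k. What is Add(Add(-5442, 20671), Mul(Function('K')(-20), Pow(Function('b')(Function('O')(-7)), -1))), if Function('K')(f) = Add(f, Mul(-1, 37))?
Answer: Rational(746164, 49) ≈ 15228.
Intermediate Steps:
Function('K')(f) = Add(-37, f) (Function('K')(f) = Add(f, -37) = Add(-37, f))
Add(Add(-5442, 20671), Mul(Function('K')(-20), Pow(Function('b')(Function('O')(-7)), -1))) = Add(Add(-5442, 20671), Mul(Add(-37, -20), Pow(Pow(-7, 2), -1))) = Add(15229, Mul(-57, Pow(49, -1))) = Add(15229, Mul(-57, Rational(1, 49))) = Add(15229, Rational(-57, 49)) = Rational(746164, 49)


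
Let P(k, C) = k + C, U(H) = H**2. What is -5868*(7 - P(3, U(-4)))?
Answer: 70416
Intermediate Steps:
P(k, C) = C + k
-5868*(7 - P(3, U(-4))) = -5868*(7 - ((-4)**2 + 3)) = -5868*(7 - (16 + 3)) = -5868*(7 - 1*19) = -5868*(7 - 19) = -5868*(-12) = 70416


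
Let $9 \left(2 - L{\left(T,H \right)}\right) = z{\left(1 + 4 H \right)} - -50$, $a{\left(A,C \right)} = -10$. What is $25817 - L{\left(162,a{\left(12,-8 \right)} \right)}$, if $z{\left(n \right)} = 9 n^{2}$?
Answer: $\frac{246074}{9} \approx 27342.0$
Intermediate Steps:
$L{\left(T,H \right)} = - \frac{32}{9} - \left(1 + 4 H\right)^{2}$ ($L{\left(T,H \right)} = 2 - \frac{9 \left(1 + 4 H\right)^{2} - -50}{9} = 2 - \frac{9 \left(1 + 4 H\right)^{2} + 50}{9} = 2 - \frac{50 + 9 \left(1 + 4 H\right)^{2}}{9} = 2 - \left(\frac{50}{9} + \left(1 + 4 H\right)^{2}\right) = - \frac{32}{9} - \left(1 + 4 H\right)^{2}$)
$25817 - L{\left(162,a{\left(12,-8 \right)} \right)} = 25817 - \left(- \frac{32}{9} - \left(1 + 4 \left(-10\right)\right)^{2}\right) = 25817 - \left(- \frac{32}{9} - \left(1 - 40\right)^{2}\right) = 25817 - \left(- \frac{32}{9} - \left(-39\right)^{2}\right) = 25817 - \left(- \frac{32}{9} - 1521\right) = 25817 - - \frac{13721}{9} = 25817 + \frac{13721}{9} = \frac{246074}{9}$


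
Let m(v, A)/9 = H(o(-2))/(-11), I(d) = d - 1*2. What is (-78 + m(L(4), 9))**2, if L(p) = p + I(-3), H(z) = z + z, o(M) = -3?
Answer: 646416/121 ≈ 5342.3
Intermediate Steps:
I(d) = -2 + d (I(d) = d - 2 = -2 + d)
H(z) = 2*z
L(p) = -5 + p (L(p) = p + (-2 - 3) = p - 5 = -5 + p)
m(v, A) = 54/11 (m(v, A) = 9*((2*(-3))/(-11)) = 9*(-6*(-1/11)) = 9*(6/11) = 54/11)
(-78 + m(L(4), 9))**2 = (-78 + 54/11)**2 = (-804/11)**2 = 646416/121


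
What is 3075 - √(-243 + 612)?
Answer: 3075 - 3*√41 ≈ 3055.8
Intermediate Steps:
3075 - √(-243 + 612) = 3075 - √369 = 3075 - 3*√41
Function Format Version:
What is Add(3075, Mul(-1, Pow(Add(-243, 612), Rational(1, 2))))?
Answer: Add(3075, Mul(-3, Pow(41, Rational(1, 2)))) ≈ 3055.8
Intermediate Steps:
Add(3075, Mul(-1, Pow(Add(-243, 612), Rational(1, 2)))) = Add(3075, Mul(-1, Pow(369, Rational(1, 2)))) = Add(3075, Mul(-1, Mul(3, Pow(41, Rational(1, 2))))) = Add(3075, Mul(-3, Pow(41, Rational(1, 2))))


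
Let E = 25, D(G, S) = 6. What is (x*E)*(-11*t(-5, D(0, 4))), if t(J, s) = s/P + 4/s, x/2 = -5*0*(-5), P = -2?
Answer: 0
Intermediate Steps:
x = 0 (x = 2*(-5*0*(-5)) = 2*(0*(-5)) = 2*0 = 0)
t(J, s) = 4/s - s/2 (t(J, s) = s/(-2) + 4/s = s*(-½) + 4/s = -s/2 + 4/s = 4/s - s/2)
(x*E)*(-11*t(-5, D(0, 4))) = (0*25)*(-11*(4/6 - ½*6)) = 0*(-11*(4*(⅙) - 3)) = 0*(-11*(⅔ - 3)) = 0*(-11*(-7/3)) = 0*(77/3) = 0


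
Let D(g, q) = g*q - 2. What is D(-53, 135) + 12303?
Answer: 5146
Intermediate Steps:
D(g, q) = -2 + g*q
D(-53, 135) + 12303 = (-2 - 53*135) + 12303 = (-2 - 7155) + 12303 = -7157 + 12303 = 5146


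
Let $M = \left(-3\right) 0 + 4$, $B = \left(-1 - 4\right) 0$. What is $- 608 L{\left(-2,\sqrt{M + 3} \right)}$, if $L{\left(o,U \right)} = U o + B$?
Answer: $1216 \sqrt{7} \approx 3217.2$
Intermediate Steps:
$B = 0$ ($B = \left(-5\right) 0 = 0$)
$M = 4$ ($M = 0 + 4 = 4$)
$L{\left(o,U \right)} = U o$ ($L{\left(o,U \right)} = U o + 0 = U o$)
$- 608 L{\left(-2,\sqrt{M + 3} \right)} = - 608 \sqrt{4 + 3} \left(-2\right) = - 608 \sqrt{7} \left(-2\right) = - 608 \left(- 2 \sqrt{7}\right) = 1216 \sqrt{7}$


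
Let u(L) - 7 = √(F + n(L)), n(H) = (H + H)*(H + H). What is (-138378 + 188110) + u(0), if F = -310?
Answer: 49739 + I*√310 ≈ 49739.0 + 17.607*I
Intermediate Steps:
n(H) = 4*H² (n(H) = (2*H)*(2*H) = 4*H²)
u(L) = 7 + √(-310 + 4*L²)
(-138378 + 188110) + u(0) = (-138378 + 188110) + (7 + √(-310 + 4*0²)) = 49732 + (7 + √(-310 + 4*0)) = 49732 + (7 + √(-310 + 0)) = 49732 + (7 + √(-310)) = 49732 + (7 + I*√310) = 49739 + I*√310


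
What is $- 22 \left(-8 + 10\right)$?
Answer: $-44$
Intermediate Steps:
$- 22 \left(-8 + 10\right) = \left(-22\right) 2 = -44$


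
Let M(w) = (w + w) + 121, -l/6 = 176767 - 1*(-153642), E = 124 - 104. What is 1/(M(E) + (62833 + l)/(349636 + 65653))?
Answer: 415289/64941908 ≈ 0.0063948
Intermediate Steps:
E = 20
l = -1982454 (l = -6*(176767 - 1*(-153642)) = -6*(176767 + 153642) = -6*330409 = -1982454)
M(w) = 121 + 2*w (M(w) = 2*w + 121 = 121 + 2*w)
1/(M(E) + (62833 + l)/(349636 + 65653)) = 1/((121 + 2*20) + (62833 - 1982454)/(349636 + 65653)) = 1/((121 + 40) - 1919621/415289) = 1/(161 - 1919621*1/415289) = 1/(161 - 1919621/415289) = 1/(64941908/415289) = 415289/64941908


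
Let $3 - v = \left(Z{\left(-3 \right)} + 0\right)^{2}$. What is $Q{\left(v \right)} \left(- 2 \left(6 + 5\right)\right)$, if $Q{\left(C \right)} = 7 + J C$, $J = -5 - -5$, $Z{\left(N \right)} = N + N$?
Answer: $-154$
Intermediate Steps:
$Z{\left(N \right)} = 2 N$
$J = 0$ ($J = -5 + 5 = 0$)
$v = -33$ ($v = 3 - \left(2 \left(-3\right) + 0\right)^{2} = 3 - \left(-6 + 0\right)^{2} = 3 - \left(-6\right)^{2} = 3 - 36 = -33$)
$Q{\left(C \right)} = 7$ ($Q{\left(C \right)} = 7 + 0 C = 7 + 0 = 7$)
$Q{\left(v \right)} \left(- 2 \left(6 + 5\right)\right) = 7 \left(- 2 \left(6 + 5\right)\right) = 7 \left(\left(-2\right) 11\right) = 7 \left(-22\right) = -154$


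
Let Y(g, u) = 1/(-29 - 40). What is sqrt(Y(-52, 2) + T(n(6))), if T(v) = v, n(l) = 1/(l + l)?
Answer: sqrt(1311)/138 ≈ 0.26237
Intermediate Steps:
n(l) = 1/(2*l)
Y(g, u) = -1/69 (Y(g, u) = 1/(-69) = -1/69)
sqrt(Y(-52, 2) + T(n(6))) = sqrt(-1/69 + (1/2)/6) = sqrt(-1/69 + (1/2)*(1/6)) = sqrt(-1/69 + 1/12) = sqrt(19/276) = sqrt(1311)/138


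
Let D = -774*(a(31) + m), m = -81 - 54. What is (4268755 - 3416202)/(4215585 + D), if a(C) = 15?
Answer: 852553/4308465 ≈ 0.19788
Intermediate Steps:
m = -135
D = 92880 (D = -774*(15 - 135) = -774*(-120) = 92880)
(4268755 - 3416202)/(4215585 + D) = (4268755 - 3416202)/(4215585 + 92880) = 852553/4308465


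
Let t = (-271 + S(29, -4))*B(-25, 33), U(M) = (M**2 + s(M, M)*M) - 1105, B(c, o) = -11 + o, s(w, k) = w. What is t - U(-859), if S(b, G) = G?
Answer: -1480707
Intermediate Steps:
U(M) = -1105 + 2*M**2 (U(M) = (M**2 + M*M) - 1105 = (M**2 + M**2) - 1105 = 2*M**2 - 1105 = -1105 + 2*M**2)
t = -6050 (t = (-271 - 4)*(-11 + 33) = -275*22 = -6050)
t - U(-859) = -6050 - (-1105 + 2*(-859)**2) = -6050 - (-1105 + 2*737881) = -6050 - (-1105 + 1475762) = -6050 - 1*1474657 = -6050 - 1474657 = -1480707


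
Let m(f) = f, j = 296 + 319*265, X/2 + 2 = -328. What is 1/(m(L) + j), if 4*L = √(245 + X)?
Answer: 1357296/115140777391 - 4*I*√415/115140777391 ≈ 1.1788e-5 - 7.0771e-10*I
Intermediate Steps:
X = -660 (X = -4 + 2*(-328) = -4 - 656 = -660)
j = 84831 (j = 296 + 84535 = 84831)
L = I*√415/4 (L = √(245 - 660)/4 = √(-415)/4 = (I*√415)/4 = I*√415/4 ≈ 5.0929*I)
1/(m(L) + j) = 1/(I*√415/4 + 84831) = 1/(84831 + I*√415/4)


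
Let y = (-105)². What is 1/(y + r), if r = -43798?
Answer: -1/32773 ≈ -3.0513e-5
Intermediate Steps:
y = 11025
1/(y + r) = 1/(11025 - 43798) = 1/(-32773) = -1/32773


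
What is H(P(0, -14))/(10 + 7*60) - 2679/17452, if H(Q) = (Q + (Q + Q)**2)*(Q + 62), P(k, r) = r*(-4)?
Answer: 2594648163/750436 ≈ 3457.5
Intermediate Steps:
P(k, r) = -4*r
H(Q) = (62 + Q)*(Q + 4*Q**2) (H(Q) = (Q + (2*Q)**2)*(62 + Q) = (Q + 4*Q**2)*(62 + Q) = (62 + Q)*(Q + 4*Q**2))
H(P(0, -14))/(10 + 7*60) - 2679/17452 = ((-4*(-14))*(62 + 4*(-4*(-14))**2 + 249*(-4*(-14))))/(10 + 7*60) - 2679/17452 = (56*(62 + 4*56**2 + 249*56))/(10 + 420) - 2679*1/17452 = (56*(62 + 4*3136 + 13944))/430 - 2679/17452 = (56*(62 + 12544 + 13944))*(1/430) - 2679/17452 = (56*26550)*(1/430) - 2679/17452 = 1486800*(1/430) - 2679/17452 = 148680/43 - 2679/17452 = 2594648163/750436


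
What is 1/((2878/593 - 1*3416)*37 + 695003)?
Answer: 593/337292809 ≈ 1.7581e-6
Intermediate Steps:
1/((2878/593 - 1*3416)*37 + 695003) = 1/((2878*(1/593) - 3416)*37 + 695003) = 1/((2878/593 - 3416)*37 + 695003) = 1/(-2022810/593*37 + 695003) = 1/(-74843970/593 + 695003) = 1/(337292809/593) = 593/337292809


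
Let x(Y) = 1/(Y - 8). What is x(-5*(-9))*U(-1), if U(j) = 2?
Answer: 2/37 ≈ 0.054054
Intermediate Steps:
x(Y) = 1/(-8 + Y)
x(-5*(-9))*U(-1) = 2/(-8 - 5*(-9)) = 2/(-8 + 45) = 2/37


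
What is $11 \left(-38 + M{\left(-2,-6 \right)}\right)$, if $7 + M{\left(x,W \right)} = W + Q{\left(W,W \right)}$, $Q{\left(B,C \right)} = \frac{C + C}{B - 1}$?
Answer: $- \frac{3795}{7} \approx -542.14$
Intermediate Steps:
$Q{\left(B,C \right)} = \frac{2 C}{-1 + B}$
$M{\left(x,W \right)} = -7 + W + \frac{2 W}{-1 + W}$ ($M{\left(x,W \right)} = -7 + \left(W + \frac{2 W}{-1 + W}\right) = -7 + W + \frac{2 W}{-1 + W}$)
$11 \left(-38 + M{\left(-2,-6 \right)}\right) = 11 \left(-38 + \frac{7 + \left(-6\right)^{2} - -36}{-1 - 6}\right) = 11 \left(-38 + \frac{7 + 36 + 36}{-7}\right) = 11 \left(-38 - \frac{79}{7}\right) = 11 \left(- \frac{345}{7}\right) = - \frac{3795}{7}$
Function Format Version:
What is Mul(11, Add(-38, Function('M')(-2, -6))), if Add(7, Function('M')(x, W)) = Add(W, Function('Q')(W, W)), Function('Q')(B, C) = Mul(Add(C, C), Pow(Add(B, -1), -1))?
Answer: Rational(-3795, 7) ≈ -542.14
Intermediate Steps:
Function('Q')(B, C) = Mul(2, C, Pow(Add(-1, B), -1)) (Function('Q')(B, C) = Mul(Mul(2, C), Pow(Add(-1, B), -1)) = Mul(2, C, Pow(Add(-1, B), -1)))
Function('M')(x, W) = Add(-7, W, Mul(2, W, Pow(Add(-1, W), -1))) (Function('M')(x, W) = Add(-7, Add(W, Mul(2, W, Pow(Add(-1, W), -1)))) = Add(-7, W, Mul(2, W, Pow(Add(-1, W), -1))))
Mul(11, Add(-38, Function('M')(-2, -6))) = Mul(11, Add(-38, Mul(Pow(Add(-1, -6), -1), Add(7, Pow(-6, 2), Mul(-6, -6))))) = Mul(11, Add(-38, Mul(Pow(-7, -1), Add(7, 36, 36)))) = Mul(11, Add(-38, Mul(Rational(-1, 7), 79))) = Mul(11, Add(-38, Rational(-79, 7))) = Mul(11, Rational(-345, 7)) = Rational(-3795, 7)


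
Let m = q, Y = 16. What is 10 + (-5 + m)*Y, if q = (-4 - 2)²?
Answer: 506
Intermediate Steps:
q = 36 (q = (-6)² = 36)
m = 36
10 + (-5 + m)*Y = 10 + (-5 + 36)*16 = 10 + 31*16 = 10 + 496 = 506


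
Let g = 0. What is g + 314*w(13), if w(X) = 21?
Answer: 6594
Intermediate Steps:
g + 314*w(13) = 0 + 314*21 = 0 + 6594 = 6594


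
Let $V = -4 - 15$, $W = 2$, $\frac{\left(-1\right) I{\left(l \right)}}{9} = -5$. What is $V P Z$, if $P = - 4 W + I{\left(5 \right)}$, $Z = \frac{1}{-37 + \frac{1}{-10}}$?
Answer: $\frac{7030}{371} \approx 18.949$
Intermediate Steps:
$I{\left(l \right)} = 45$ ($I{\left(l \right)} = \left(-9\right) \left(-5\right) = 45$)
$Z = - \frac{10}{371}$ ($Z = \frac{1}{-37 - \frac{1}{10}} = \frac{1}{- \frac{371}{10}} = - \frac{10}{371} \approx -0.026954$)
$P = 37$ ($P = \left(-4\right) 2 + 45 = -8 + 45 = 37$)
$V = -19$
$V P Z = \left(-19\right) 37 \left(- \frac{10}{371}\right) = \left(-703\right) \left(- \frac{10}{371}\right) = \frac{7030}{371}$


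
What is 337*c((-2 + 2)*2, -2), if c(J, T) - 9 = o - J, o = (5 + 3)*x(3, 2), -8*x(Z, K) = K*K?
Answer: 1685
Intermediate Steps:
x(Z, K) = -K**2/8 (x(Z, K) = -K*K/8 = -K**2/8)
o = -4 (o = (5 + 3)*(-1/8*2**2) = 8*(-1/8*4) = 8*(-1/2) = -4)
c(J, T) = 5 - J (c(J, T) = 9 + (-4 - J) = 5 - J)
337*c((-2 + 2)*2, -2) = 337*(5 - (-2 + 2)*2) = 337*(5 - 0*2) = 337*(5 - 1*0) = 337*(5 + 0) = 337*5 = 1685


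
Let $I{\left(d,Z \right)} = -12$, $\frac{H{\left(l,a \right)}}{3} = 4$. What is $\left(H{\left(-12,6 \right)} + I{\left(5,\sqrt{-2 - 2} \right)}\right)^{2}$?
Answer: $0$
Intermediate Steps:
$H{\left(l,a \right)} = 12$ ($H{\left(l,a \right)} = 3 \cdot 4 = 12$)
$\left(H{\left(-12,6 \right)} + I{\left(5,\sqrt{-2 - 2} \right)}\right)^{2} = \left(12 - 12\right)^{2} = 0^{2} = 0$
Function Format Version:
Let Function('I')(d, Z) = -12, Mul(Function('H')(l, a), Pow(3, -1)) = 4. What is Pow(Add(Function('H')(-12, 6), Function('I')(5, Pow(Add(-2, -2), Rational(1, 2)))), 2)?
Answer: 0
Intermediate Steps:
Function('H')(l, a) = 12 (Function('H')(l, a) = Mul(3, 4) = 12)
Pow(Add(Function('H')(-12, 6), Function('I')(5, Pow(Add(-2, -2), Rational(1, 2)))), 2) = Pow(Add(12, -12), 2) = Pow(0, 2) = 0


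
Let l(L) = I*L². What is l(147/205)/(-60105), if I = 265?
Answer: -381759/168394175 ≈ -0.0022671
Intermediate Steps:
l(L) = 265*L²
l(147/205)/(-60105) = (265*(147/205)²)/(-60105) = (265*(147*(1/205))²)*(-1/60105) = (265*(147/205)²)*(-1/60105) = (265*(21609/42025))*(-1/60105) = (1145277/8405)*(-1/60105) = -381759/168394175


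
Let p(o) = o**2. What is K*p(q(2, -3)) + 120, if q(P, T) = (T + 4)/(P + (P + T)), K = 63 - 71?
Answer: 112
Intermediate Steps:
K = -8
q(P, T) = (4 + T)/(T + 2*P)
K*p(q(2, -3)) + 120 = -8*(4 - 3)**2/(-3 + 2*2)**2 + 120 = -8/(-3 + 4)**2 + 120 = -8*1**2 + 120 = -8*1 + 120 = -8 + 120 = 112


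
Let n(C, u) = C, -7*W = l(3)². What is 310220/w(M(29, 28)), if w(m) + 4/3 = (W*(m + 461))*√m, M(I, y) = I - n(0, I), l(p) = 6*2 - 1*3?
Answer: 930660/2097715721 - 3957631650*√29/2097715721 ≈ -10.159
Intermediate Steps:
l(p) = 9 (l(p) = 12 - 3 = 9)
W = -81/7 (W = -⅐*9² = -⅐*81 = -81/7 ≈ -11.571)
M(I, y) = I (M(I, y) = I - 1*0 = I + 0 = I)
w(m) = -4/3 + √m*(-37341/7 - 81*m/7) (w(m) = -4/3 + (-81*(m + 461)/7)*√m = -4/3 + (-81*(461 + m)/7)*√m = -4/3 + (-37341/7 - 81*m/7)*√m = -4/3 + √m*(-37341/7 - 81*m/7))
310220/w(M(29, 28)) = 310220/(-4/3 - 37341*√29/7 - 2349*√29/7) = 310220/(-4/3 - 5670*√29)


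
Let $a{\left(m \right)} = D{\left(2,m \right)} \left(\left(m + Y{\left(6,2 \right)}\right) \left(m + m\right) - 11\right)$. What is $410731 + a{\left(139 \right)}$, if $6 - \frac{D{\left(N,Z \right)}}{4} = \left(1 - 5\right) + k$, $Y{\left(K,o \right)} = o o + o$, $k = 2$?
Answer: $1700299$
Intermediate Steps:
$Y{\left(K,o \right)} = o + o^{2}$ ($Y{\left(K,o \right)} = o^{2} + o = o + o^{2}$)
$D{\left(N,Z \right)} = 32$ ($D{\left(N,Z \right)} = 24 - 4 \left(\left(1 - 5\right) + 2\right) = 24 - 4 \left(-4 + 2\right) = 24 - -8 = 24 + 8 = 32$)
$a{\left(m \right)} = -352 + 64 m \left(6 + m\right)$ ($a{\left(m \right)} = 32 \left(\left(m + 2 \left(1 + 2\right)\right) \left(m + m\right) - 11\right) = 32 \left(\left(m + 2 \cdot 3\right) 2 m - 11\right) = 32 \left(\left(m + 6\right) 2 m - 11\right) = 32 \left(\left(6 + m\right) 2 m - 11\right) = 32 \left(2 m \left(6 + m\right) - 11\right) = 32 \left(-11 + 2 m \left(6 + m\right)\right) = -352 + 64 m \left(6 + m\right)$)
$410731 + a{\left(139 \right)} = 410731 + \left(-352 + 64 \cdot 139^{2} + 384 \cdot 139\right) = 410731 + \left(-352 + 64 \cdot 19321 + 53376\right) = 410731 + \left(-352 + 1236544 + 53376\right) = 410731 + 1289568 = 1700299$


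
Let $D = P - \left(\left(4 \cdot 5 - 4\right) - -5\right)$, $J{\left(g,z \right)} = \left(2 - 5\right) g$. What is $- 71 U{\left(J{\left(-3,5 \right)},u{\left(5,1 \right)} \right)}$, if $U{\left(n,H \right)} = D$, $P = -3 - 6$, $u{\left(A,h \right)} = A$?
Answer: $2130$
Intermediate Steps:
$J{\left(g,z \right)} = - 3 g$
$P = -9$ ($P = -3 - 6 = -9$)
$D = -30$ ($D = -9 - \left(\left(4 \cdot 5 - 4\right) - -5\right) = -9 - \left(\left(20 - 4\right) + 5\right) = -9 - \left(16 + 5\right) = -9 - 21 = -30$)
$U{\left(n,H \right)} = -30$
$- 71 U{\left(J{\left(-3,5 \right)},u{\left(5,1 \right)} \right)} = \left(-71\right) \left(-30\right) = 2130$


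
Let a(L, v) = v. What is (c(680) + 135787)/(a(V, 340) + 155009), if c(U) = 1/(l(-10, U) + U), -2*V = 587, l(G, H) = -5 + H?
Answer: 61330462/70165965 ≈ 0.87408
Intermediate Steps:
V = -587/2 (V = -½*587 = -587/2 ≈ -293.50)
c(U) = 1/(-5 + 2*U) (c(U) = 1/((-5 + U) + U) = 1/(-5 + 2*U))
(c(680) + 135787)/(a(V, 340) + 155009) = (1/(-5 + 2*680) + 135787)/(340 + 155009) = (1/(-5 + 1360) + 135787)/155349 = (1/1355 + 135787)*(1/155349) = (183991386/1355)*(1/155349) = 61330462/70165965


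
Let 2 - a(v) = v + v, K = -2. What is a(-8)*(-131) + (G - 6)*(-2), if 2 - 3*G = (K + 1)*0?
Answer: -7042/3 ≈ -2347.3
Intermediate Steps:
G = ⅔ (G = ⅔ - (-2 + 1)*0/3 = ⅔ - (-1)*0/3 = ⅔ - ⅓*0 = ⅔ + 0 = ⅔ ≈ 0.66667)
a(v) = 2 - 2*v (a(v) = 2 - (v + v) = 2 - 2*v)
a(-8)*(-131) + (G - 6)*(-2) = (2 - 2*(-8))*(-131) + (⅔ - 6)*(-2) = (2 + 16)*(-131) - 16/3*(-2) = 18*(-131) + 32/3 = -2358 + 32/3 = -7042/3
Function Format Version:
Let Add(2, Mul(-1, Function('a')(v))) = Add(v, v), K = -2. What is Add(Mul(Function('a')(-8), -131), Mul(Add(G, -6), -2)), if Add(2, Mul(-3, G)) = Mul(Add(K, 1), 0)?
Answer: Rational(-7042, 3) ≈ -2347.3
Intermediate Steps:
G = Rational(2, 3) (G = Add(Rational(2, 3), Mul(Rational(-1, 3), Mul(Add(-2, 1), 0))) = Add(Rational(2, 3), Mul(Rational(-1, 3), Mul(-1, 0))) = Add(Rational(2, 3), Mul(Rational(-1, 3), 0)) = Add(Rational(2, 3), 0) = Rational(2, 3) ≈ 0.66667)
Function('a')(v) = Add(2, Mul(-2, v)) (Function('a')(v) = Add(2, Mul(-1, Add(v, v))) = Add(2, Mul(-1, Mul(2, v))) = Add(2, Mul(-2, v)))
Add(Mul(Function('a')(-8), -131), Mul(Add(G, -6), -2)) = Add(Mul(Add(2, Mul(-2, -8)), -131), Mul(Add(Rational(2, 3), -6), -2)) = Add(Mul(Add(2, 16), -131), Mul(Rational(-16, 3), -2)) = Add(Mul(18, -131), Rational(32, 3)) = Add(-2358, Rational(32, 3)) = Rational(-7042, 3)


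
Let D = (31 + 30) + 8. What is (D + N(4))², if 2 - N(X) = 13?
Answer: 3364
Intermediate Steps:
D = 69 (D = 61 + 8 = 69)
N(X) = -11 (N(X) = 2 - 1*13 = 2 - 13 = -11)
(D + N(4))² = (69 - 11)² = 58² = 3364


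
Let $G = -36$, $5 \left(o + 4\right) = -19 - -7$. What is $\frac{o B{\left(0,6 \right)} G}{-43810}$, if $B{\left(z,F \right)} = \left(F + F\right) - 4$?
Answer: $- \frac{4608}{109525} \approx -0.042073$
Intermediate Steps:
$o = - \frac{32}{5}$ ($o = -4 + \frac{-19 - -7}{5} = -4 + \frac{-19 + 7}{5} = -4 + \frac{1}{5} \left(-12\right) = -4 - \frac{12}{5} = - \frac{32}{5} \approx -6.4$)
$B{\left(z,F \right)} = -4 + 2 F$ ($B{\left(z,F \right)} = 2 F - 4 = -4 + 2 F$)
$\frac{o B{\left(0,6 \right)} G}{-43810} = \frac{- \frac{32 \left(-4 + 2 \cdot 6\right)}{5} \left(-36\right)}{-43810} = - \frac{32 \left(-4 + 12\right)}{5} \left(-36\right) \left(- \frac{1}{43810}\right) = \left(- \frac{32}{5}\right) 8 \left(-36\right) \left(- \frac{1}{43810}\right) = \left(- \frac{256}{5}\right) \left(-36\right) \left(- \frac{1}{43810}\right) = \frac{9216}{5} \left(- \frac{1}{43810}\right) = - \frac{4608}{109525}$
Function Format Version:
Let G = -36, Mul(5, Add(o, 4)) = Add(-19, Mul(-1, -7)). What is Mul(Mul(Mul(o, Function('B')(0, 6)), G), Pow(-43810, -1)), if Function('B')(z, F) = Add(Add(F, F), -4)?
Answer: Rational(-4608, 109525) ≈ -0.042073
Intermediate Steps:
o = Rational(-32, 5) (o = Add(-4, Mul(Rational(1, 5), Add(-19, Mul(-1, -7)))) = Add(-4, Mul(Rational(1, 5), Add(-19, 7))) = Add(-4, Mul(Rational(1, 5), -12)) = Add(-4, Rational(-12, 5)) = Rational(-32, 5) ≈ -6.4000)
Function('B')(z, F) = Add(-4, Mul(2, F)) (Function('B')(z, F) = Add(Mul(2, F), -4) = Add(-4, Mul(2, F)))
Mul(Mul(Mul(o, Function('B')(0, 6)), G), Pow(-43810, -1)) = Mul(Mul(Mul(Rational(-32, 5), Add(-4, Mul(2, 6))), -36), Pow(-43810, -1)) = Mul(Mul(Mul(Rational(-32, 5), Add(-4, 12)), -36), Rational(-1, 43810)) = Mul(Mul(Mul(Rational(-32, 5), 8), -36), Rational(-1, 43810)) = Mul(Mul(Rational(-256, 5), -36), Rational(-1, 43810)) = Mul(Rational(9216, 5), Rational(-1, 43810)) = Rational(-4608, 109525)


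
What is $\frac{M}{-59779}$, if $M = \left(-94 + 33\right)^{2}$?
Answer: $- \frac{3721}{59779} \approx -0.062246$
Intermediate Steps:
$M = 3721$ ($M = \left(-61\right)^{2} = 3721$)
$\frac{M}{-59779} = \frac{3721}{-59779} = 3721 \left(- \frac{1}{59779}\right) = - \frac{3721}{59779}$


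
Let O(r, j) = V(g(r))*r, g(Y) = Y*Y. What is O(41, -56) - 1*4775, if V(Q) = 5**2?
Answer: -3750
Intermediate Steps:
g(Y) = Y**2
V(Q) = 25
O(r, j) = 25*r
O(41, -56) - 1*4775 = 25*41 - 1*4775 = 1025 - 4775 = -3750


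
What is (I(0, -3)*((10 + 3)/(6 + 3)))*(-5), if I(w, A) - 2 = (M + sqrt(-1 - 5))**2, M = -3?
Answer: -325/9 + 130*I*sqrt(6)/3 ≈ -36.111 + 106.14*I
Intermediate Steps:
I(w, A) = 2 + (-3 + I*sqrt(6))**2 (I(w, A) = 2 + (-3 + sqrt(-1 - 5))**2 = 2 + (-3 + sqrt(-6))**2 = 2 + (-3 + I*sqrt(6))**2)
(I(0, -3)*((10 + 3)/(6 + 3)))*(-5) = ((5 - 6*I*sqrt(6))*((10 + 3)/(6 + 3)))*(-5) = ((5 - 6*I*sqrt(6))*(13/9))*(-5) = (65/9 - 26*I*sqrt(6)/3)*(-5) = -325/9 + 130*I*sqrt(6)/3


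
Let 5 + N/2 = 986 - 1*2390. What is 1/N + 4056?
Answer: 11429807/2818 ≈ 4056.0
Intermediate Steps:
N = -2818 (N = -10 + 2*(986 - 1*2390) = -10 + 2*(986 - 2390) = -10 + 2*(-1404) = -10 - 2808 = -2818)
1/N + 4056 = 1/(-2818) + 4056 = -1/2818 + 4056 = 11429807/2818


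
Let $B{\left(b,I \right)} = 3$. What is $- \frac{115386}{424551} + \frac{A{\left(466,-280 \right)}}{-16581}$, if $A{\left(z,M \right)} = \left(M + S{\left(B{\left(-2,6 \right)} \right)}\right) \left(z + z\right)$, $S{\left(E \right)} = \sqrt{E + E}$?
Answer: $\frac{36292537898}{2346493377} - \frac{932 \sqrt{6}}{16581} \approx 15.329$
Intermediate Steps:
$S{\left(E \right)} = \sqrt{2} \sqrt{E}$ ($S{\left(E \right)} = \sqrt{2 E} = \sqrt{2} \sqrt{E}$)
$A{\left(z,M \right)} = 2 z \left(M + \sqrt{6}\right)$ ($A{\left(z,M \right)} = \left(M + \sqrt{2} \sqrt{3}\right) \left(z + z\right) = \left(M + \sqrt{6}\right) 2 z = 2 z \left(M + \sqrt{6}\right)$)
$- \frac{115386}{424551} + \frac{A{\left(466,-280 \right)}}{-16581} = - \frac{115386}{424551} + \frac{2 \cdot 466 \left(-280 + \sqrt{6}\right)}{-16581} = \left(-115386\right) \frac{1}{424551} + \left(-260960 + 932 \sqrt{6}\right) \left(- \frac{1}{16581}\right) = - \frac{38462}{141517} + \left(\frac{260960}{16581} - \frac{932 \sqrt{6}}{16581}\right) = \frac{36292537898}{2346493377} - \frac{932 \sqrt{6}}{16581}$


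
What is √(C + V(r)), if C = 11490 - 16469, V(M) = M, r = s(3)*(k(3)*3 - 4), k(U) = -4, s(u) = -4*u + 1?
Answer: I*√4803 ≈ 69.304*I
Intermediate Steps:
s(u) = 1 - 4*u
r = 176 (r = (1 - 4*3)*(-4*3 - 4) = (1 - 12)*(-12 - 4) = -11*(-16) = 176)
C = -4979
√(C + V(r)) = √(-4979 + 176) = √(-4803) = I*√4803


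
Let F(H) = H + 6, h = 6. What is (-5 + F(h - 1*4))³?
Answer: 27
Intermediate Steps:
F(H) = 6 + H
(-5 + F(h - 1*4))³ = (-5 + (6 + (6 - 1*4)))³ = (-5 + (6 + (6 - 4)))³ = (-5 + (6 + 2))³ = (-5 + 8)³ = 3³ = 27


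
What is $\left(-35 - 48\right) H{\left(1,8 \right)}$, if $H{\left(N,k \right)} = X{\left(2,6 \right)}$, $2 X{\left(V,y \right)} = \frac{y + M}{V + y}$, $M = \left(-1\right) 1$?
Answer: $- \frac{415}{16} \approx -25.938$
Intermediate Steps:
$M = -1$
$X{\left(V,y \right)} = \frac{-1 + y}{2 \left(V + y\right)}$ ($X{\left(V,y \right)} = \frac{\left(y - 1\right) \frac{1}{V + y}}{2} = \frac{\left(-1 + y\right) \frac{1}{V + y}}{2} = \frac{\frac{1}{V + y} \left(-1 + y\right)}{2} = \frac{-1 + y}{2 \left(V + y\right)}$)
$H{\left(N,k \right)} = \frac{5}{16}$ ($H{\left(N,k \right)} = \frac{-1 + 6}{2 \left(2 + 6\right)} = \frac{1}{2} \cdot \frac{1}{8} \cdot 5 = \frac{5}{16}$)
$\left(-35 - 48\right) H{\left(1,8 \right)} = \left(-35 - 48\right) \frac{5}{16} = \left(-83\right) \frac{5}{16} = - \frac{415}{16}$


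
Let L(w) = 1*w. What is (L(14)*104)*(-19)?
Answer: -27664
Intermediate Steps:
L(w) = w
(L(14)*104)*(-19) = (14*104)*(-19) = 1456*(-19) = -27664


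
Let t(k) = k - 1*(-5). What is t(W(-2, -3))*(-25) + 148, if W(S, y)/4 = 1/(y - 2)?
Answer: 43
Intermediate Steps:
W(S, y) = 4/(-2 + y) (W(S, y) = 4/(y - 2) = 4/(-2 + y))
t(k) = 5 + k (t(k) = k + 5 = 5 + k)
t(W(-2, -3))*(-25) + 148 = (5 + 4/(-2 - 3))*(-25) + 148 = (5 + 4/(-5))*(-25) + 148 = (5 + 4*(-1/5))*(-25) + 148 = (5 - 4/5)*(-25) + 148 = (21/5)*(-25) + 148 = -105 + 148 = 43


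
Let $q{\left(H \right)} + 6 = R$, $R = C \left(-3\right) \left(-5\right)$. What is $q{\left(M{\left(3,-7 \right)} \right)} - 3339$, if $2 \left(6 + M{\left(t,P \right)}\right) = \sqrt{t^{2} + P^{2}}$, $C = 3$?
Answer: $-3300$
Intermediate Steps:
$M{\left(t,P \right)} = -6 + \frac{\sqrt{P^{2} + t^{2}}}{2}$ ($M{\left(t,P \right)} = -6 + \frac{\sqrt{t^{2} + P^{2}}}{2} = -6 + \frac{\sqrt{P^{2} + t^{2}}}{2}$)
$R = 45$ ($R = 3 \left(-3\right) \left(-5\right) = \left(-9\right) \left(-5\right) = 45$)
$q{\left(H \right)} = 39$ ($q{\left(H \right)} = -6 + 45 = 39$)
$q{\left(M{\left(3,-7 \right)} \right)} - 3339 = 39 - 3339 = -3300$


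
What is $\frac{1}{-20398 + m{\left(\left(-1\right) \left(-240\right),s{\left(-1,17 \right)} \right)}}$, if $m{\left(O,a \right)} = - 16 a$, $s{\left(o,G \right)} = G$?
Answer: $- \frac{1}{20670} \approx -4.8379 \cdot 10^{-5}$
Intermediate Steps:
$\frac{1}{-20398 + m{\left(\left(-1\right) \left(-240\right),s{\left(-1,17 \right)} \right)}} = \frac{1}{-20398 - 272} = \frac{1}{-20670} = - \frac{1}{20670}$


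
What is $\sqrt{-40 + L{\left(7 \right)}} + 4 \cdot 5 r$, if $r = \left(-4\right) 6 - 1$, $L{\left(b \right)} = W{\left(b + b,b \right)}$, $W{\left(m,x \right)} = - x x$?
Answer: $-500 + i \sqrt{89} \approx -500.0 + 9.434 i$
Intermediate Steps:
$W{\left(m,x \right)} = - x^{2}$
$L{\left(b \right)} = - b^{2}$
$r = -25$ ($r = -24 - 1 = -25$)
$\sqrt{-40 + L{\left(7 \right)}} + 4 \cdot 5 r = \sqrt{-40 - 7^{2}} + 4 \cdot 5 \left(-25\right) = \sqrt{-40 - 49} + 20 \left(-25\right) = \sqrt{-40 - 49} - 500 = \sqrt{-89} - 500 = i \sqrt{89} - 500 = -500 + i \sqrt{89}$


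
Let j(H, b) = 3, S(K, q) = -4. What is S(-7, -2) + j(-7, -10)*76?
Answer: 224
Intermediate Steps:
S(-7, -2) + j(-7, -10)*76 = -4 + 3*76 = -4 + 228 = 224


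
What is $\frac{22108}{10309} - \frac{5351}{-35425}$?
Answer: $\frac{64487643}{28092025} \approx 2.2956$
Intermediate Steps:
$\frac{22108}{10309} - \frac{5351}{-35425} = 22108 \cdot \frac{1}{10309} - - \frac{5351}{35425} = \frac{22108}{10309} + \frac{5351}{35425} = \frac{64487643}{28092025}$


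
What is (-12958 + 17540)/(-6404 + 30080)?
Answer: 2291/11838 ≈ 0.19353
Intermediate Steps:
(-12958 + 17540)/(-6404 + 30080) = 4582/23676 = 4582*(1/23676) = 2291/11838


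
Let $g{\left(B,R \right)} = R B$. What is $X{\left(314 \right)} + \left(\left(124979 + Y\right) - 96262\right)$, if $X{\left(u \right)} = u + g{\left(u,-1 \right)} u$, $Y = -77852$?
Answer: $-147417$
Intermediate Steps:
$g{\left(B,R \right)} = B R$
$X{\left(u \right)} = u - u^{2}$ ($X{\left(u \right)} = u + u \left(-1\right) u = u + - u u = u - u^{2}$)
$X{\left(314 \right)} + \left(\left(124979 + Y\right) - 96262\right) = 314 \left(1 - 314\right) + \left(\left(124979 - 77852\right) - 96262\right) = 314 \left(1 - 314\right) + \left(47127 - 96262\right) = 314 \left(-313\right) - 49135 = -98282 - 49135 = -147417$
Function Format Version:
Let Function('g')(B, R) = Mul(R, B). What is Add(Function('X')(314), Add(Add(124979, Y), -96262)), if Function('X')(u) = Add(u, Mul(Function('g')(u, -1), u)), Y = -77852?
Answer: -147417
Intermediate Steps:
Function('g')(B, R) = Mul(B, R)
Function('X')(u) = Add(u, Mul(-1, Pow(u, 2))) (Function('X')(u) = Add(u, Mul(Mul(u, -1), u)) = Add(u, Mul(Mul(-1, u), u)) = Add(u, Mul(-1, Pow(u, 2))))
Add(Function('X')(314), Add(Add(124979, Y), -96262)) = Add(Mul(314, Add(1, Mul(-1, 314))), Add(Add(124979, -77852), -96262)) = Add(Mul(314, Add(1, -314)), Add(47127, -96262)) = Add(Mul(314, -313), -49135) = Add(-98282, -49135) = -147417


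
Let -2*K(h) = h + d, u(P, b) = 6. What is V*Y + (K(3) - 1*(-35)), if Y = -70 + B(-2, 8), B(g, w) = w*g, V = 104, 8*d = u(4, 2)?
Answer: -71287/8 ≈ -8910.9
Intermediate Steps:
d = ¾ (d = (⅛)*6 = ¾ ≈ 0.75000)
B(g, w) = g*w
K(h) = -3/8 - h/2 (K(h) = -(h + ¾)/2 = -(¾ + h)/2 = -3/8 - h/2)
Y = -86 (Y = -70 - 2*8 = -70 - 16 = -86)
V*Y + (K(3) - 1*(-35)) = 104*(-86) + ((-3/8 - ½*3) - 1*(-35)) = -8944 + ((-3/8 - 3/2) + 35) = -8944 + (-15/8 + 35) = -8944 + 265/8 = -71287/8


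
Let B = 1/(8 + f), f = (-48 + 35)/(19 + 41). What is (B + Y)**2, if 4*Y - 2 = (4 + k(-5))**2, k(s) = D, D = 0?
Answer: 18688329/872356 ≈ 21.423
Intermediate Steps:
k(s) = 0
f = -13/60 ≈ -0.21667
Y = 9/2 (Y = 1/2 + (4 + 0)**2/4 = 1/2 + (1/4)*4**2 = 1/2 + (1/4)*16 = 1/2 + 4 = 9/2 ≈ 4.5000)
B = 60/467 (B = 1/(8 - 13/60) = 1/(467/60) = 60/467 ≈ 0.12848)
(B + Y)**2 = (60/467 + 9/2)**2 = (4323/934)**2 = 18688329/872356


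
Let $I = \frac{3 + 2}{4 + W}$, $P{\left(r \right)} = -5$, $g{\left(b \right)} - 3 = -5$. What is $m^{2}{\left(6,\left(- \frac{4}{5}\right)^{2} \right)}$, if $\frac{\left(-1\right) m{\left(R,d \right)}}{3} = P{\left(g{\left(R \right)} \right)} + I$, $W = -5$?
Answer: $900$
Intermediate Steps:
$g{\left(b \right)} = -2$ ($g{\left(b \right)} = 3 - 5 = -2$)
$I = -5$ ($I = \frac{3 + 2}{4 - 5} = \frac{5}{-1} = 5 \left(-1\right) = -5$)
$m{\left(R,d \right)} = 30$ ($m{\left(R,d \right)} = - 3 \left(-5 - 5\right) = \left(-3\right) \left(-10\right) = 30$)
$m^{2}{\left(6,\left(- \frac{4}{5}\right)^{2} \right)} = 30^{2} = 900$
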